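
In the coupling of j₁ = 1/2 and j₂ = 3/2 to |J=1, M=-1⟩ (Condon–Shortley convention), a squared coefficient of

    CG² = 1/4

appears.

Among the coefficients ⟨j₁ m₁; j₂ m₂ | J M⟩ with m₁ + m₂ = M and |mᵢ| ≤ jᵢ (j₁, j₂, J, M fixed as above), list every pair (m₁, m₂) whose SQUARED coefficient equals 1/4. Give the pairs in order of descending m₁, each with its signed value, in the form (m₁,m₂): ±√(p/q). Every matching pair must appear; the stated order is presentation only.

Admissible pairs with m₁+m₂ = M = -1: (-1/2,-1/2), (1/2,-3/2)
  (m₁,m₂)=(1/2,-3/2): CG² = 3/4, CG = +√(3/4)
  (m₁,m₂)=(-1/2,-1/2): CG² = 1/4, CG = −√(1/4)   ← matches the target
Pairs with CG² = 1/4: (-1/2,-1/2): −√(1/4)

(-1/2,-1/2): −√(1/4)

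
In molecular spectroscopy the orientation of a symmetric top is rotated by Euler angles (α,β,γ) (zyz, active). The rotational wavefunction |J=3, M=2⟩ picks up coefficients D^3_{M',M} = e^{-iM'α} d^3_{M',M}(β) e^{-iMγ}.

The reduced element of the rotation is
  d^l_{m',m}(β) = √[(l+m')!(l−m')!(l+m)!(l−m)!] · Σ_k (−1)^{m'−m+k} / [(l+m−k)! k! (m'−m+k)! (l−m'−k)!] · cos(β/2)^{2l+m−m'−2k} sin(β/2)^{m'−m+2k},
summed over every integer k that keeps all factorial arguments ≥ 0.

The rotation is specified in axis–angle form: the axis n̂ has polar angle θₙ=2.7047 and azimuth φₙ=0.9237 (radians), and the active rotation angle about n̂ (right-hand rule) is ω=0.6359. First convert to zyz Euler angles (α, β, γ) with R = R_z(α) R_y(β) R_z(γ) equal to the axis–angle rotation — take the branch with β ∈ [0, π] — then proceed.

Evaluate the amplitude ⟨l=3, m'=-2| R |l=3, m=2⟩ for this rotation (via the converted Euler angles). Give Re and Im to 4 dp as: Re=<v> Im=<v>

Axis–angle → zyz. n̂ = (sinθₙcosφₙ, sinθₙsinφₙ, cosθₙ) = (+0.255091, +0.337586, -0.906071), ω = 0.6359.
R = I cosω + sinω [n̂]ₓ + (1−cosω) n̂n̂ᵀ gives
  R = [+0.817257, +0.554949, +0.155316; -0.521285, +0.826813, -0.211286; -0.245670, +0.091712, +0.965005]
β = atan2(√(R₁₃²+R₂₃²), R₃₃) = 0.265333; α = atan2(R₂₃, R₁₃) mod 2π = 5.346282; γ = atan2(R₃₂, −R₃₁) mod 2π = 0.357290
D^3_{-2,2}(5.3463,0.2653,0.3573) = e^{-i·-2·5.3463}·d^3_{-2,2}(0.2653)·e^{-i·2·0.3573}. Compute d first:
Half-angle: c=0.991213, s=0.132278. N=√(1·120·120·1)=120.000000
k: max(0,(2)−(-2))=4 … min(3+(2),3−(-2))=5
  k=4: (−1)^0·120.0000/(24)·0.9912^2·0.1323^4 = +0.001504
  k=5: (−1)^1·120.0000/(120)·0.9912^0·0.1323^6 = -0.000005
d^3_{-2,2}(0.2653) = +0.001504 -0.000005 = +0.001499
D = (-0.298394-0.954443i)·(+0.001499)·(+0.755369-0.655300i) = -0.001275-0.000787i

Re=-0.0013 Im=-0.0008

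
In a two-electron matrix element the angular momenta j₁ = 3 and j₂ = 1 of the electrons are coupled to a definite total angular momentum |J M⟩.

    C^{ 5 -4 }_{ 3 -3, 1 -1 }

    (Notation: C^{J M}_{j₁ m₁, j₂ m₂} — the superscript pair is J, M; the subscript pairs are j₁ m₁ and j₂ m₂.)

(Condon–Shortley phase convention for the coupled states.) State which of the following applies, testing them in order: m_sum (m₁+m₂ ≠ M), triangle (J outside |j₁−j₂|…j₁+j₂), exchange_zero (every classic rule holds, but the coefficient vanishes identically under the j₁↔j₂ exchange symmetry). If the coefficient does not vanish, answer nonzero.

m-sum: m₁+m₂ = -3+(-1) = -4, M = -4  ✓
triangle: need |j₁−j₂| ≤ J ≤ j₁+j₂, i.e. J ∈ [2, 4]; J = 5 is outside ✗ ⇒ coefficient is 0

triangle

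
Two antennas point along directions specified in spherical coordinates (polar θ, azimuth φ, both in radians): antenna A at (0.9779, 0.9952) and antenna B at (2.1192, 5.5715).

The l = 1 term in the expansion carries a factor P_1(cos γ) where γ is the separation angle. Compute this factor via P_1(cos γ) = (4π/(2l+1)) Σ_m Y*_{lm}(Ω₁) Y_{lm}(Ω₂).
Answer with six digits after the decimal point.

Addition theorem: P_1(cos γ) = (4π/3) Σ_m Y*_{lm}(Ω₁) Y_{lm}(Ω₂), m = −1…1:
  [-1]  conj(Y_{1,-1})(Ω₁) = +0.155967+0.240358i ; Y_{1,-1}(Ω₂) = +0.223264+0.192557i ; Δ = -0.011461+0.083696i
  [+0]  conj(Y_{1,0})(Ω₁) = +0.273014-0.000000i ; Y_{1,0}(Ω₂) = -0.254721+0.000000i ; Δ = -0.069542+0.000000i
  [+1]  conj(Y_{1,1})(Ω₁) = -0.155967+0.240358i ; Y_{1,1}(Ω₂) = -0.223264+0.192557i ; Δ = -0.011461-0.083696i
Accumulated sum -0.092464+0.000000i; after 4π/(2l+1) scaling, -0.387313+0.000000i ⇒ P_1 = -0.387313

-0.387313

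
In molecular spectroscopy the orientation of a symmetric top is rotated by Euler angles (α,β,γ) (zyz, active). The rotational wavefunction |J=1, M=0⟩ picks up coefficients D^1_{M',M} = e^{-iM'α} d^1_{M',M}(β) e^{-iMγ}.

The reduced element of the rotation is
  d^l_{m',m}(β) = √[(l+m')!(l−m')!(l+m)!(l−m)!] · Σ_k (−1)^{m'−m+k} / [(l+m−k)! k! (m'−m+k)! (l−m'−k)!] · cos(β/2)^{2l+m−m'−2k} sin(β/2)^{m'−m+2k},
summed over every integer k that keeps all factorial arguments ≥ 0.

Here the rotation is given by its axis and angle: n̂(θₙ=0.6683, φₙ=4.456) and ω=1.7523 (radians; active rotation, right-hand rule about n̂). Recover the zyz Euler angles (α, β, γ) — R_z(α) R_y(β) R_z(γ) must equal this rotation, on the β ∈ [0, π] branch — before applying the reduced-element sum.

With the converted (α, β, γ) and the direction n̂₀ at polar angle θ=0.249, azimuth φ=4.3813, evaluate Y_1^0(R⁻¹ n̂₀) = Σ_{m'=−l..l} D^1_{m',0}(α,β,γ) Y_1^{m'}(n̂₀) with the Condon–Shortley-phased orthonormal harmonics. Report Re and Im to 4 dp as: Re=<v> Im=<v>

Axis–angle → zyz. n̂ = (sinθₙcosφₙ, sinθₙsinφₙ, cosθₙ) = (-0.157137, -0.599397, +0.784876), ω = 1.7523.
R = I cosω + sinω [n̂]ₓ + (1−cosω) n̂n̂ᵀ gives
  R = [-0.151360, -0.660794, -0.735147; +0.883173, +0.243621, -0.400818; +0.443955, -0.709930, +0.546721]
β = atan2(√(R₁₃²+R₂₃²), R₃₃) = 0.992353; α = atan2(R₂₃, R₁₃) mod 2π = 3.640759; γ = atan2(R₃₂, −R₃₁) mod 2π = 4.153537
Need the full column D^1_{m',0} for m'=−1..1 at α=3.6408, β=0.9924, γ=4.1535.
cos(β/2)=0.879409, sin(β/2)=0.476067
d^1_{-1,0}: single k=1 term ⇒ +0.592071;  D = -0.519828-0.283421i
d^1_{0,0}: k∈[0..1] ⇒ +0.773360 -0.226640 = +0.546721;  D = +0.546721+0.000000i
d^1_{1,0}: single k=0 term ⇒ -0.592071;  D = +0.519828-0.283421i
Y_1^{m'}(θ=0.249,φ=4.3813) and Σ D·Y over m':
  (-0.5198-0.2834i)·(-0.0277+0.0805i)  (+0.5467+0.0000i)·(+0.4735+0.0000i)  (+0.5198-0.2834i)·(+0.0277+0.0805i)
Y_1^0(R⁻¹ n̂) = +0.333306+0.000000i

Re=0.3333 Im=0.0000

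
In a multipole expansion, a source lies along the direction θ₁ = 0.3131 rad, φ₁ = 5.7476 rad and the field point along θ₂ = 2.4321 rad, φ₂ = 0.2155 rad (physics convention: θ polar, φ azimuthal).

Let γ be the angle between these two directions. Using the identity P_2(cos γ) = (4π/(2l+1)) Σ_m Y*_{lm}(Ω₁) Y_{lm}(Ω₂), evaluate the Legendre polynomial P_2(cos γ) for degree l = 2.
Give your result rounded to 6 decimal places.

-0.003820

Summing Y*_{l m}(θ₁,φ₁)·Y_{l m}(θ₂,φ₂) over m ∈ [−2, 2]; prefactor 4π/(2·2+1) = 2.513274:
  m=-2: (+0.017557-0.032166i) × (+0.148938-0.068486i) = +0.000412-0.005993i  (running Σ = +0.000412-0.005993i)
  m=-1: (+0.194683-0.115534i) × (-0.373000+0.081649i) = -0.063184+0.058990i  (running Σ = -0.062772+0.052997i)
  m=0: (+0.541020-0.000000i) × (+0.229240+0.000000i) = +0.124023+0.000000i  (running Σ = +0.061252+0.052997i)
  m=1: (-0.194683-0.115534i) × (+0.373000+0.081649i) = -0.063184-0.058990i  (running Σ = -0.001932-0.005993i)
  m=2: (+0.017557+0.032166i) × (+0.148938+0.068486i) = +0.000412+0.005993i  (running Σ = -0.001520-0.000000i)
Accumulated sum -0.001520-0.000000i; after 4π/(2l+1) scaling, -0.003820-0.000000i ⇒ P_2 = -0.003820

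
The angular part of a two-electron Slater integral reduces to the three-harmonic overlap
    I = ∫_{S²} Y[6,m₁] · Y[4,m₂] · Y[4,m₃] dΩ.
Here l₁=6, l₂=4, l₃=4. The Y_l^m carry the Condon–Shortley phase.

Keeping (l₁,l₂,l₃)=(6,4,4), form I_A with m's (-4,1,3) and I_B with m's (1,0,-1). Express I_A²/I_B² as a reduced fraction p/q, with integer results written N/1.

3/35

Shared (l₁,l₂,l₃)=(6,4,4): N and (l;000)² cancel in I_A²/I_B².
A: Δ = 6!·6!·2!/15! = 1/1261260; Racah Σ t=4..5: t=4:+1/34560 t=5:−1/28800 = -1/172800; ⇒ 3j(6 4 4; -4 1 3)² = 1/1430, sgn +1
B: Δ = 6!·6!·2!/15! = 1/1261260; Racah Σ t=2..4: t=2:+1/3456 t=3:−1/1728 t=4:+1/11520 = -7/34560; ⇒ 3j(6 4 4; 1 0 -1)² = 7/858, sgn +1
I_A²/I_B² = (1/1430)/(7/858) = 3/35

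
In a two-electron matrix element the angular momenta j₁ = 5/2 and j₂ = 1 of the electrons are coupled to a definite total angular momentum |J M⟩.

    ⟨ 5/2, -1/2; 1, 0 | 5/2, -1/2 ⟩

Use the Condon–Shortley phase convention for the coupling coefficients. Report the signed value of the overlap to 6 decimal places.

√[6·1!4!1!/7! · 2!3!1!1!2!3!] = √(144/35)
  +(−1)^0/∏(0,1,3,1,1,0)! = 1/6  (running 1/6)
  +(−1)^1/∏(1,0,2,0,2,1)! = -1/4  (running -1/12)
⟨..|..⟩ = √(144/35)·(-1/12) = -0.169031

-0.169031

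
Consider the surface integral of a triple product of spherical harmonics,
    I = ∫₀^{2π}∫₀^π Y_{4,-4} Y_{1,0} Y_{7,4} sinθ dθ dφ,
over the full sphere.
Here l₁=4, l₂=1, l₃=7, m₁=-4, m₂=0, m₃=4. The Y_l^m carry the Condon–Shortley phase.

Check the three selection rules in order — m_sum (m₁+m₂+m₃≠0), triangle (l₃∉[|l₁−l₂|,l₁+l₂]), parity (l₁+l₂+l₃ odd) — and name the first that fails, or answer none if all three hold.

triangle

azimuthal sum: -4 + 0 + 4 = 0  ✓
l₃ must lie in [3,5]; have l₃=7  ✗
L = 4 + 1 + 7 = 12 (even)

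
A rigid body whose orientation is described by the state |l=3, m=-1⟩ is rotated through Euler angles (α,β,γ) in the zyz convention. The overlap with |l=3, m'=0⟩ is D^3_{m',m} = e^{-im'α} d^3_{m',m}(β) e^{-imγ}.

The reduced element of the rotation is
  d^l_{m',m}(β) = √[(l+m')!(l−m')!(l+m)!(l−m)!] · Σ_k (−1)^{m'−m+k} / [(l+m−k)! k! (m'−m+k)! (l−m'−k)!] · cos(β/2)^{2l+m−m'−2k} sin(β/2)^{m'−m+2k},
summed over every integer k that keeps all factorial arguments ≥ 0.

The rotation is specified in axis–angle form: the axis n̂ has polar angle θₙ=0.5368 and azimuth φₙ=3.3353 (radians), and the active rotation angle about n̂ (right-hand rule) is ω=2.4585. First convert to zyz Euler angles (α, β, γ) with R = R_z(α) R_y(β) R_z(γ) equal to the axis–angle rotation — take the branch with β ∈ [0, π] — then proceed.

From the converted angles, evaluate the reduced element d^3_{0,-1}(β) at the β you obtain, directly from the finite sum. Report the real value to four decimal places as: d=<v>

Axis–angle → zyz. n̂ = (sinθₙcosφₙ, sinθₙsinφₙ, cosθₙ) = (-0.501824, -0.098441, +0.859350), ω = 2.4585.
R = I cosω + sinω [n̂]ₓ + (1−cosω) n̂n̂ᵀ gives
  R = [-0.328473, -0.454701, -0.827860; +0.630133, -0.758417, +0.166539; -0.703589, -0.466959, +0.535642]
β = atan2(√(R₁₃²+R₂₃²), R₃₃) = 1.005529; α = atan2(R₂₃, R₁₃) mod 2π = 2.943074; γ = atan2(R₃₂, −R₃₁) mod 2π = 5.697252
d^3_{0,-1}(β=1.0055) via the finite sum:
With c≡cos(β/2)=0.876254 and s≡sin(β/2)=0.481850, N=[6·6·2·24]^{1/2}=41.569219
The bounds max(0,m−m')=0 and min(l+m,l−m')=2 give 3 terms
  k=0: (−1)^1·41.5692/(12)·0.8763^5·0.4818^1 = -0.862287
  k=1: (−1)^2·41.5692/(4)·0.8763^3·0.4818^3 = +0.782234
  k=2: (−1)^3·41.5692/(12)·0.8763^1·0.4818^5 = -0.078846
d^3_{0,-1}(1.0055) = -0.862287 +0.782234 -0.078846 = -0.158899

d=-0.1589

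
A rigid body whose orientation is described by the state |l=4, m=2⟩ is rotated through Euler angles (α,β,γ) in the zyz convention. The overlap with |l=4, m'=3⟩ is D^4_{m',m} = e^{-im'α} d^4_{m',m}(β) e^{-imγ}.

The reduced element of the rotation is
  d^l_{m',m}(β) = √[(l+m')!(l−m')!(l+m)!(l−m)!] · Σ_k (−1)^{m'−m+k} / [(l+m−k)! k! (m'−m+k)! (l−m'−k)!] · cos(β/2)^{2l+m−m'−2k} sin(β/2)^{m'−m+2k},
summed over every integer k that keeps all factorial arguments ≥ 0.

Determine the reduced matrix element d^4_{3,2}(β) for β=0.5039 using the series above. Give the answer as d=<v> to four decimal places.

d^4_{3,2}(β=0.5039) via the finite sum:
Half-angle: c=0.968428, s=0.249293. N=√(5040·1·720·2)=2693.993318
The bounds max(0,m−m')=0 and min(l+m,l−m')=1 give 2 terms
  k=0: (−1)^1·2693.9933/(720)·0.9684^7·0.2493^1 = -0.745153
  k=1: (−1)^2·2693.9933/(240)·0.9684^5·0.2493^3 = +0.148133
d^4_{3,2}(0.5039) = -0.745153 +0.148133 = -0.597020

d=-0.5970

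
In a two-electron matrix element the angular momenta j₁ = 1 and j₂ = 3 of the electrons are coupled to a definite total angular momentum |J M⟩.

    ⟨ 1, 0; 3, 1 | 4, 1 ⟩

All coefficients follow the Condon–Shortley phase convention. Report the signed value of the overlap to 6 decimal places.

triangle: 0!·2!·6!/9! = 1440/362880
(j±m)!: 1!·1!·4!·2!·5!·3! = 34560
prefactor² = (2J+1)·Δ·N² = 8640/7
  k=0: +1/(0!·0!·1!·4!·1!·2!) = 1/48
Σ = 1/48  ⇒  CG² = 8640/7·(1/48)² = 15/28
CG = +√(15/28) = +0.731925

+√(15/28) = +0.731925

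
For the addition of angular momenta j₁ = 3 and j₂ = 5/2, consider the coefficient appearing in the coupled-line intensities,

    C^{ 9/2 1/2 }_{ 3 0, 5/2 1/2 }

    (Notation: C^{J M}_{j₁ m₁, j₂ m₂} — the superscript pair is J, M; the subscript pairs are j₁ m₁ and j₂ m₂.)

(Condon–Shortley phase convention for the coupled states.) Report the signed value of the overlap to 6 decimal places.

√[10·1!5!4!/11! · 3!3!3!2!5!4!] = √(69120/77)
  +(−1)^0/∏(0,1,3,3,2,1)! = 1/72  (running 1/72)
  +(−1)^1/∏(1,0,2,2,3,2)! = -1/48  (running -1/144)
⟨..|..⟩ = √(69120/77)·(-1/144) = -0.208063

-0.208063  (= −√(10/231))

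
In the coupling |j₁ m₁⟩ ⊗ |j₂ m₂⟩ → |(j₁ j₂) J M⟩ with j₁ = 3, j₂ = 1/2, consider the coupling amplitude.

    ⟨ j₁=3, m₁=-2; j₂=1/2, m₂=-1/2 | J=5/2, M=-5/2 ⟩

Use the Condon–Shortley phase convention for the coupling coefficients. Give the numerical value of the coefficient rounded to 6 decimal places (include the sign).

+0.377964  (= +√(1/7))

j₁+j₂−J=1  J+j₁−j₂=5  J−j₁+j₂=0  j₁+j₂+J+1=7
(j₁±m₁, j₂±m₂, J±M) = (1,5,0,1,0,5)
P² = 14400/7
sum k=0..0:
  [0] +1/120 = 1/120
S = 1/120
C² = P²·S² = 1/7 ; C = +0.377964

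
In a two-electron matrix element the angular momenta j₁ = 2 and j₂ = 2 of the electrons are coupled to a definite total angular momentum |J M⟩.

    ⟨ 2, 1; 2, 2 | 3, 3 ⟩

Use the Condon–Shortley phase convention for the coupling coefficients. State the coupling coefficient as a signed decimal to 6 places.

√[7·1!3!3!/8! · 3!1!4!0!6!0!] = √(648)
  +(−1)^1/∏(1,0,0,3,3,0)! = -1/36  (running -1/36)
⟨..|..⟩ = √(648)·(-1/36) = -0.707107

-0.707107  (= −√(1/2))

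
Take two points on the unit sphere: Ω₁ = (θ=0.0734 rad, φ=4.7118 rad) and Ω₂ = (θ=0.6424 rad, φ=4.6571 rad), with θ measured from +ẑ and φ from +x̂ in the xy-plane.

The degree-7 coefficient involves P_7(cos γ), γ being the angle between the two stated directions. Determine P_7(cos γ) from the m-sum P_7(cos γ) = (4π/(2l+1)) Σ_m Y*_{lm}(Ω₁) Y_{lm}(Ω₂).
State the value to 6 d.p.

Term-by-term m-sum for l=7 (normalisation 4π/15 = 0.837758):
  [-7]  conj(Y_{7,-7})(Ω₁) = +0.000000+0.000000i ; Y_{7,-7}(Ω₂) = +0.005229-0.012830i ; Δ = +0.000000+0.000000i
  [-6]  conj(Y_{7,-6})(Ω₁) = -0.000000+0.000000i ; Y_{7,-6}(Ω₂) = -0.065501-0.022563i ; Δ = +0.000000+0.000000i
  [-5]  conj(Y_{7,-5})(Ω₁) = -0.000000-0.000009i ; Y_{7,-5}(Ω₂) = -0.056694+0.199830i ; Δ = +0.000002+0.000001i
  [-4]  conj(Y_{7,-4})(Ω₁) = +0.000210-0.000000i ; Y_{7,-4}(Ω₂) = +0.393944+0.088572i ; Δ = +0.000083+0.000018i
  [-3]  conj(Y_{7,-3})(Ω₁) = +0.000006+0.003439i ; Y_{7,-3}(Ω₂) = +0.076429-0.456552i ; Δ = +0.001571+0.000260i
  [-2]  conj(Y_{7,-2})(Ω₁) = -0.039489+0.000047i ; Y_{7,-2}(Ω₂) = -0.145250-0.016127i ; Δ = +0.005736+0.000630i
  [-1]  conj(Y_{7,-1})(Ω₁) = -0.000170-0.289010i ; Y_{7,-1}(Ω₂) = +0.018740-0.338602i ; Δ = -0.097863-0.005358i
  [+0]  conj(Y_{7,0})(Ω₁) = +1.011665-0.000000i ; Y_{7,0}(Ω₂) = -0.264632+0.000000i ; Δ = -0.267719+0.000000i
  [+1]  conj(Y_{7,1})(Ω₁) = +0.000170-0.289010i ; Y_{7,1}(Ω₂) = -0.018740-0.338602i ; Δ = -0.097863+0.005358i
  [+2]  conj(Y_{7,2})(Ω₁) = -0.039489-0.000047i ; Y_{7,2}(Ω₂) = -0.145250+0.016127i ; Δ = +0.005736-0.000630i
  [+3]  conj(Y_{7,3})(Ω₁) = -0.000006+0.003439i ; Y_{7,3}(Ω₂) = -0.076429-0.456552i ; Δ = +0.001571-0.000260i
  [+4]  conj(Y_{7,4})(Ω₁) = +0.000210+0.000000i ; Y_{7,4}(Ω₂) = +0.393944-0.088572i ; Δ = +0.000083-0.000018i
  [+5]  conj(Y_{7,5})(Ω₁) = +0.000000-0.000009i ; Y_{7,5}(Ω₂) = +0.056694+0.199830i ; Δ = +0.000002-0.000001i
  [+6]  conj(Y_{7,6})(Ω₁) = -0.000000-0.000000i ; Y_{7,6}(Ω₂) = -0.065501+0.022563i ; Δ = +0.000000-0.000000i
  [+7]  conj(Y_{7,7})(Ω₁) = -0.000000+0.000000i ; Y_{7,7}(Ω₂) = -0.005229-0.012830i ; Δ = +0.000000-0.000000i
Total Σ_m = -0.448660-0.000000i. Multiply by 0.837758: -0.375869-0.000000i. P_7(cos γ) = -0.375869

-0.375869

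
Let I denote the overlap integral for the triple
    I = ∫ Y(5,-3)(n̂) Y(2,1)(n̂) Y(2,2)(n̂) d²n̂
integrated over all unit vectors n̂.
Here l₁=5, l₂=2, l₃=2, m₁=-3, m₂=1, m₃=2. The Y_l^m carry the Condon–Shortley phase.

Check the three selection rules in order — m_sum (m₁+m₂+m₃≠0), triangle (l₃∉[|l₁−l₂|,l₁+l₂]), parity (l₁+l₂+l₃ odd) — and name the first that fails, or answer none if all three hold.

azimuthal sum: -3 + 1 + 2 = 0  ✓
l₃ must lie in [3,7]; have l₃=2  ✗
L = 5 + 2 + 2 = 9 (odd)

triangle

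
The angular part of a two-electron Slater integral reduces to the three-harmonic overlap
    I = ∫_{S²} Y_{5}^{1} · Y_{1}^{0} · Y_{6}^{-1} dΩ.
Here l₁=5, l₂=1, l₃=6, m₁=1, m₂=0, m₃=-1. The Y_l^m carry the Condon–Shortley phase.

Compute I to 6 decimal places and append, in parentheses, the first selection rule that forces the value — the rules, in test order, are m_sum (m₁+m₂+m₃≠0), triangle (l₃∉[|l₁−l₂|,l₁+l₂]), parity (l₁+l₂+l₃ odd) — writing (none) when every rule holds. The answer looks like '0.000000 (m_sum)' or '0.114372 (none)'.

Rules hold: Σm=0, L=12 even, 4≤6≤6.
N = 11·3·13 = 429
Δ = 0!·10!·2!/13! = 1/858
Racah Σ t=0..0: t=0:+1/14400 = 1/14400
⇒ 3j(5 1 6; 0 0 0)² = 6/143, sgn +1
Racah Σ t=0..0: t=0:+1/17280 = 1/17280
⇒ 3j(5 1 6; 1 0 -1)² = 35/858, sgn -1
4πI² = N·(3j₀)²·(3jₘ)² = 105/143
I = -1·√(0.734266/4π) = -0.24172507
No selection rule forces the value: the integral is nonzero (none).

-0.241725 (none)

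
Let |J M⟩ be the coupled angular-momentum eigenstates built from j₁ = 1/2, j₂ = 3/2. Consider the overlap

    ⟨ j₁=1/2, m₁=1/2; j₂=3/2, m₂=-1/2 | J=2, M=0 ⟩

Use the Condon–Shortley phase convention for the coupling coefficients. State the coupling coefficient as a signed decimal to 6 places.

+√(1/2) = +0.707107

√[5·0!1!3!/5! · 1!0!1!2!2!2!] = √(2)
  +(−1)^0/∏(0,0,0,1,1,2)! = 1/2  (running 1/2)
⟨..|..⟩ = √(2)·(1/2) = +0.707107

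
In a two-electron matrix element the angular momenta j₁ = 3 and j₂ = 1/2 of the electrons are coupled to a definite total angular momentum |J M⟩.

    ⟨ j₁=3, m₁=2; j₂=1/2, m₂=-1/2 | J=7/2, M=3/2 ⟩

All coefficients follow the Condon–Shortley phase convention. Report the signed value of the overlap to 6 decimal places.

triangle: 0!×6!×1!/8! = 720/40320
(j±m)!: 5!×1!×0!×1!×5!×2! = 28800
prefactor² = (2J+1)×Δ×N² = 28800/7
  k=0: +1/(0!×0!×1!×0!×5!×1!) = 1/120
Σ = 1/120  ⇒  CG² = 28800/7×(1/120)² = 2/7
CG = +√(2/7) = +0.534522

+0.534522  (= +√(2/7))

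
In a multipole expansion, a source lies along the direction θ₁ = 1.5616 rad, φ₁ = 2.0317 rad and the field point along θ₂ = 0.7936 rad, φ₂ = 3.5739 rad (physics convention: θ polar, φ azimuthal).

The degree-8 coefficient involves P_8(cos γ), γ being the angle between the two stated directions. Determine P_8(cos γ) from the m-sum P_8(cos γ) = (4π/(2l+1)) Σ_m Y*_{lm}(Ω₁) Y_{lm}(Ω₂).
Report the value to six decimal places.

Term-by-term m-sum for l=8 (normalisation 4π/17 = 0.739198):
  m=-8: (-0.44044 - 0.26740j) × (-0.03267 + 0.01071j) = 0.01725 + 0.00402j  (running Σ = 0.01725 + 0.00402j)
  m=-7: (-0.00160 + 0.01889j) × (0.13438 + 0.01558j) = -0.00051 + 0.00251j  (running Σ = 0.01674 + 0.00653j)
  m=-6: (-0.34956 + 0.13807j) × (-0.26896 - 0.16407j) = 0.11667 + 0.02022j  (running Σ = 0.13342 + 0.02675j)
  m=-5: (0.01665 + 0.01501j) × (0.25596 + 0.38167j) = -0.00147 + 0.01020j  (running Σ = 0.13195 + 0.03695j)
  m=-4: (-0.09094 + 0.32501j) × (-0.05424 - 0.33945j) = 0.11526 + 0.01324j  (running Σ = 0.24721 + 0.05019j)
  m=-3: (0.02365 - 0.00450j) × (0.02125 - 0.07563j) = 0.00016 - 0.00188j  (running Σ = 0.24737 + 0.04830j)
  m=-2: (0.19438 + 0.25623j) × (-0.24973 + 0.29280j) = -0.12357 - 0.00707j  (running Σ = 0.12380 + 0.04123j)
  m=-1: (0.01103 - 0.02221j) × (0.09508 - 0.04387j) = 0.00007 - 0.00260j  (running Σ = 0.12387 + 0.03863j)
  m=0: (0.31707 + 0.00000j) × (0.35517 + 0.00000j) = 0.11261 + 0.00000j  (running Σ = 0.23649 + 0.03863j)
  m=1: (-0.01103 - 0.02221j) × (-0.09508 - 0.04387j) = 0.00007 + 0.00260j  (running Σ = 0.23656 + 0.04123j)
  m=2: (0.19438 - 0.25623j) × (-0.24973 - 0.29280j) = -0.12357 + 0.00707j  (running Σ = 0.11299 + 0.04830j)
  m=3: (-0.02365 - 0.00450j) × (-0.02125 - 0.07563j) = 0.00016 + 0.00188j  (running Σ = 0.11316 + 0.05019j)
  m=4: (-0.09094 - 0.32501j) × (-0.05424 + 0.33945j) = 0.11526 - 0.01324j  (running Σ = 0.22841 + 0.03695j)
  m=5: (-0.01665 + 0.01501j) × (-0.25596 + 0.38167j) = -0.00147 - 0.01020j  (running Σ = 0.22694 + 0.02675j)
  m=6: (-0.34956 - 0.13807j) × (-0.26896 + 0.16407j) = 0.11667 - 0.02022j  (running Σ = 0.34362 + 0.00653j)
  m=7: (0.00160 + 0.01889j) × (-0.13438 + 0.01558j) = -0.00051 - 0.00251j  (running Σ = 0.34311 + 0.00402j)
  m=8: (-0.44044 + 0.26740j) × (-0.03267 - 0.01071j) = 0.01725 - 0.00402j  (running Σ = 0.36036 + 0.00000j)
Accumulated sum 0.36036 + 0.00000j; after 4π/(2l+1) scaling, 0.26638 + 0.00000j ⇒ P_8 = 0.266379

0.266379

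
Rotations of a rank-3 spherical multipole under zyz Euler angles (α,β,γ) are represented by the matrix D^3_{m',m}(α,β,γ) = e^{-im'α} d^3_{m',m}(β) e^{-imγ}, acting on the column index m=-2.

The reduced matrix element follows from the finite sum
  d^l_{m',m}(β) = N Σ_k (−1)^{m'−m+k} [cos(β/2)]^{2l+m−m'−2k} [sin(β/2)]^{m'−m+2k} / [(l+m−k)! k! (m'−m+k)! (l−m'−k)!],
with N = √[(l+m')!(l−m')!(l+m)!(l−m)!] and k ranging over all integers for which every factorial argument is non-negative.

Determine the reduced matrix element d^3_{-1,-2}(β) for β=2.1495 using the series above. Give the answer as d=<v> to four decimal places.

d=0.3959

d^3_{-1,-2}(β=2.1495) via the finite sum:
Half-angle: c=0.475952, s=0.879471. N=√(2·24·1·120)=75.894664
The bounds max(0,m−m')=0 and min(l+m,l−m')=1 give 2 terms
  k=0: (−1)^1·75.8947/(24)·0.4760^5·0.8795^1 = -0.067926
  k=1: (−1)^2·75.8947/(12)·0.4760^3·0.8795^3 = +0.463858
d^3_{-1,-2}(2.1495) = -0.067926 +0.463858 = +0.395931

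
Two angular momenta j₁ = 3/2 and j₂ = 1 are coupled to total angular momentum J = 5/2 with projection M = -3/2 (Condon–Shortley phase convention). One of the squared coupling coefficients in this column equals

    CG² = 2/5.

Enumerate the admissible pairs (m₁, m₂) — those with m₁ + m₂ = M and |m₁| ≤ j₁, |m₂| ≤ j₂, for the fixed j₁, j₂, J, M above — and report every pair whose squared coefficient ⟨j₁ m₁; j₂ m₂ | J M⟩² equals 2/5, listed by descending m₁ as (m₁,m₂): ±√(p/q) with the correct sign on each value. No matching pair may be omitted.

(-3/2,0): +√(2/5)

Admissible pairs with m₁+m₂ = M = -3/2: (-3/2,0), (-1/2,-1)
  (m₁,m₂)=(-1/2,-1): CG² = 3/5, CG = +√(3/5)
  (m₁,m₂)=(-3/2,0): CG² = 2/5, CG = +√(2/5)   ← matches the target
Pairs with CG² = 2/5: (-3/2,0): +√(2/5)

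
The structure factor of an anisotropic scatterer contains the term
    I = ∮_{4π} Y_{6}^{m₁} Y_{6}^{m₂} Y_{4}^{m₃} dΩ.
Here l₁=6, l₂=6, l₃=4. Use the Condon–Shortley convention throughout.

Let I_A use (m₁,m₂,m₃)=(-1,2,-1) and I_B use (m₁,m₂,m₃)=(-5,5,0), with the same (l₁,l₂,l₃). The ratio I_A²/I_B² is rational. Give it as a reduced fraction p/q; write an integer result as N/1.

Same 6,6,4: normalisation and zero-m 3j drop out of the ratio.
A: Δ: 8! 4! 4! / 17! → 1/15315300; sum: t=4:+1/82944 t=5:−1/17280 t=6:+1/34560 t=7:−1/725760 = -53/2903040; 3j²(6 6 4; -1 2 -1) = Δ·Π!·Σ² = 2809/306306  (sign +1)
B: Δ: 8! 4! 4! / 17! → 1/15315300; sum: t=7:−1/2903040 t=8:+1/1451520 = 1/2903040; 3j²(6 6 4; -5 5 0) = Δ·Π!·Σ² = 11/1547  (sign +1)
I_A²/I_B² = (2809/306306)/(11/1547) = 2809/2178

2809/2178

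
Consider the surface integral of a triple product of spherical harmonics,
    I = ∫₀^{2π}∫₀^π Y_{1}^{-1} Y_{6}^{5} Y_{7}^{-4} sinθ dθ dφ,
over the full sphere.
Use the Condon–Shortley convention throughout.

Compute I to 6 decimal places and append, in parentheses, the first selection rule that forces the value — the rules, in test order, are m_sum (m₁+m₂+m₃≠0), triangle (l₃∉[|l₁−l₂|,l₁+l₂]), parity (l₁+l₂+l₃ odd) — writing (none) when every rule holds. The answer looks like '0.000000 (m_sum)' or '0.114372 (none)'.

Rules hold: Σm=0, L=14 even, 5≤7≤7.
N = 3·13·15 = 585
Δ = 0!·2!·12!/15! = 1/1365
Racah Σ t=0..0: t=0:+1/518400 = 1/518400
⇒ 3j(1 6 7; 0 0 0)² = 7/195, sgn -1
Racah Σ t=0..0: t=0:+1/79833600 = 1/79833600
⇒ 3j(1 6 7; -1 5 -4)² = 1/455, sgn -1
4πI² = N·(3j₀)²·(3jₘ)² = 3/65
I = +1·√(0.0461538/4π) = 0.06060368
No selection rule forces the value: the integral is nonzero (none).

0.060604 (none)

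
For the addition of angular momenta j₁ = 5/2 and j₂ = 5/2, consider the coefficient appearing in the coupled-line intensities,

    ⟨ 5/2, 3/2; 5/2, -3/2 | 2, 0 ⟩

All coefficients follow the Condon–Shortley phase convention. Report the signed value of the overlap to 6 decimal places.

triangle: 3!*2!*2!/8! = 24/40320
(j±m)!: 4!*1!*1!*4!*2!*2! = 2304
prefactor² = (2J+1)*Δ*N² = 48/7
  k=0: +1/(0!*3!*1!*1!*1!*1!) = 1/6
  k=1: −1/(1!*2!*0!*0!*2!*2!) = -1/8
Σ = 1/24  ⇒  CG² = 48/7*(1/24)² = 1/84
CG = +√(1/84) = +0.109109

+√(1/84) ≈ +0.109109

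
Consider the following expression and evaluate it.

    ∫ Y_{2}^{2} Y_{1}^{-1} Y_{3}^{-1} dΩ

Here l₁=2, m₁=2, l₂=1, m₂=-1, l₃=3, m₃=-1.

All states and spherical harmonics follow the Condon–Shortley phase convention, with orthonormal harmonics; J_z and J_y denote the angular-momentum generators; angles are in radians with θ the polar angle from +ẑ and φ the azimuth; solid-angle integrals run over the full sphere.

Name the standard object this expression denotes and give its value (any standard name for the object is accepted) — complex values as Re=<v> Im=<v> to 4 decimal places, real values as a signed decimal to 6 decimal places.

This is a Gaunt coefficient — the integral of a triple product of spherical harmonics over the sphere.
Checks pass: Σm=0; 6 even; l₃=3∈[1,3].
(2·2+1)(2·1+1)(2·3+1) = 105
Δ: 0! 4! 2! / 7! → 1/105
sum: t=0:+1/4 = 1/4
3j²(2 1 3; 0 0 0) = Δ·Π!·Σ² = 3/35  (sign -1)
sum: t=0:+1/48 = 1/48
3j²(2 1 3; 2 -1 -1) = Δ·Π!·Σ² = 1/105  (sign +1)
combine: 4πI² = 105·3/35·1/105 = 3/35
take √, sign -1: I = -0.08258890

Gaunt coefficient, -0.082589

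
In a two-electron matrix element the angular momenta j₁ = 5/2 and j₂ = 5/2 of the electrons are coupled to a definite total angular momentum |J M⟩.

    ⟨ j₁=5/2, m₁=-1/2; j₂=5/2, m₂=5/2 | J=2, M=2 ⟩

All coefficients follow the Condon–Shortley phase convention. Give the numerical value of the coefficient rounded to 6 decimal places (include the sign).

√[5·3!2!2!/8! · 2!3!5!0!4!0!] = √(720/7)
  +(−1)^3/∏(3,0,0,2,2,0)! = -1/24  (running -1/24)
⟨..|..⟩ = √(720/7)·(-1/24) = -0.422577

-0.422577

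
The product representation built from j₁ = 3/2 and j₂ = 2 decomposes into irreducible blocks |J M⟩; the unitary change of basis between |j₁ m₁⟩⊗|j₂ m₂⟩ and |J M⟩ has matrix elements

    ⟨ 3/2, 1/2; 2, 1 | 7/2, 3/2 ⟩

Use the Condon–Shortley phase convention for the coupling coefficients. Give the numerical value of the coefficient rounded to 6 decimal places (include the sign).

triangle: 0!×3!×4!/8! = 144/40320
(j±m)!: 2!×1!×3!×1!×5!×2! = 2880
prefactor² = (2J+1)×Δ×N² = 576/7
  k=0: +1/(0!×0!×1!×3!×2!×1!) = 1/12
Σ = 1/12  ⇒  CG² = 576/7×(1/12)² = 4/7
CG = +√(4/7) = +0.755929

+0.755929  (= +√(4/7))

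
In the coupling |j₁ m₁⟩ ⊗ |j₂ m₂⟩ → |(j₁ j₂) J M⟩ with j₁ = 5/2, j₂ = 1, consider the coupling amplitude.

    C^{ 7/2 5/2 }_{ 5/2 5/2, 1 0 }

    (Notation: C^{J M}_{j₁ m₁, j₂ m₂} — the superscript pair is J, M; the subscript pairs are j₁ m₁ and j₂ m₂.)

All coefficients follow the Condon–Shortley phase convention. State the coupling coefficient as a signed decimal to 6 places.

j₁+j₂−J=0  J+j₁−j₂=5  J−j₁+j₂=2  j₁+j₂+J+1=8
(j₁±m₁, j₂±m₂, J±M) = (5,0,1,1,6,1)
P² = 28800/7
sum k=0..0:
  [0] +1/120 = 1/120
S = 1/120
C² = P²·S² = 2/7 ; C = +0.534522

+√(2/7) ≈ +0.534522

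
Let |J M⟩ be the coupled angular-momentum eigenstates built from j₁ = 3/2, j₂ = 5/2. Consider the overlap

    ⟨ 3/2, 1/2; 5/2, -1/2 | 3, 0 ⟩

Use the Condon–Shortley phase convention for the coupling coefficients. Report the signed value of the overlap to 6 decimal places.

√[7·1!2!4!/8! · 2!1!2!3!3!3!] = √(36/5)
  +(−1)^0/∏(0,1,1,2,1,2)! = 1/4  (running 1/4)
  +(−1)^1/∏(1,0,0,1,2,3)! = -1/12  (running 1/6)
⟨..|..⟩ = √(36/5)·(1/6) = +0.447214

+√(1/5) = +0.447214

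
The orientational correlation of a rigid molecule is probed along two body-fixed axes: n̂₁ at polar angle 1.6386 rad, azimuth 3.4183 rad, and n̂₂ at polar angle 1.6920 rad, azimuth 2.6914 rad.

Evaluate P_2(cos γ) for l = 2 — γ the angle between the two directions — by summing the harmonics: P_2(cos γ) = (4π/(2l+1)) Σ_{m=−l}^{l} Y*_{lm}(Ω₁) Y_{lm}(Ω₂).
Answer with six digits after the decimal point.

Expand P_2 via completeness: Σ_{m} conj(Y_{2,m}) at Ω₁ times Y_{2,m} at Ω₂ —
  [-2]  conj(Y_{2,-2})(Ω₁) = +0.327108+0.202092i ; Y_{2,-2}(Ω₂) = +0.236487+0.298247i ; Δ = +0.017084+0.145351i
  [-1]  conj(Y_{2,-1})(Ω₁) = +0.050235+0.014266i ; Y_{2,-1}(Ω₂) = +0.083483+0.040347i ; Δ = +0.003618+0.003218i
  [+0]  conj(Y_{2,0})(Ω₁) = -0.311048-0.000000i ; Y_{2,0}(Ω₂) = -0.301560+0.000000i ; Δ = +0.093800+0.000000i
  [+1]  conj(Y_{2,1})(Ω₁) = -0.050235+0.014266i ; Y_{2,1}(Ω₂) = -0.083483+0.040347i ; Δ = +0.003618-0.003218i
  [+2]  conj(Y_{2,2})(Ω₁) = +0.327108-0.202092i ; Y_{2,2}(Ω₂) = +0.236487-0.298247i ; Δ = +0.017084-0.145351i
Accumulated sum +0.135203+0.000000i; after 4π/(2l+1) scaling, +0.339803+0.000000i ⇒ P_2 = 0.339803

0.339803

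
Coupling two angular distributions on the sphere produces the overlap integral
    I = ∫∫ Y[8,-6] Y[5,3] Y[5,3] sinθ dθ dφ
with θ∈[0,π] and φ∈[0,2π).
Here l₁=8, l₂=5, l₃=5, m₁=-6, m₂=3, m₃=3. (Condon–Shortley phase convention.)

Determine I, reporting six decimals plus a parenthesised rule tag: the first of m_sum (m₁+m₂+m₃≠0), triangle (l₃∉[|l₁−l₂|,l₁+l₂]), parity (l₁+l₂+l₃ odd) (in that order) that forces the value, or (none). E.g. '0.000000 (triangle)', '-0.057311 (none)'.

0.160642 (none)

m-sum 0 ✓  L=18 even ✓  3≤5≤13 ✓
Π(2lᵢ+1) = 17×11×11 = 2057
triangle coeff Δ(8,5,5) = 1/37413090
Σ_t [3,5]: t=3:−1/1036800 t=4:+1/331776 t=5:−1/1036800 = 1/921600
(3j)²=490/46189 [(8 5 5; 0 0 0)], sign=-1
Σ_t [6,8]: t=6:+1/116121600 t=7:−1/25401600 t=8:+1/116121600 = -1/45158400
(3j)²=24/1615 [(8 5 5; -6 3 3)], sign=-1
⇒ 4πI² = 25872/79781
I = (+1)√(25872/79781/(4π)) = 0.16064245
No selection rule forces the value: the integral is nonzero (none).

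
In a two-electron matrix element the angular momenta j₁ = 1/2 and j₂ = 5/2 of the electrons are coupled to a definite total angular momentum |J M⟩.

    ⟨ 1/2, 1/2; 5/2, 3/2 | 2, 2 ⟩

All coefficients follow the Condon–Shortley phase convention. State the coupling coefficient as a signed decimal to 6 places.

+0.408248

j₁+j₂−J=1  J+j₁−j₂=0  J−j₁+j₂=4  j₁+j₂+J+1=6
(j₁±m₁, j₂±m₂, J±M) = (1,0,4,1,4,0)
P² = 96
sum k=0..0:
  [0] +1/24 = 1/24
S = 1/24
C² = P²·S² = 1/6 ; C = +0.408248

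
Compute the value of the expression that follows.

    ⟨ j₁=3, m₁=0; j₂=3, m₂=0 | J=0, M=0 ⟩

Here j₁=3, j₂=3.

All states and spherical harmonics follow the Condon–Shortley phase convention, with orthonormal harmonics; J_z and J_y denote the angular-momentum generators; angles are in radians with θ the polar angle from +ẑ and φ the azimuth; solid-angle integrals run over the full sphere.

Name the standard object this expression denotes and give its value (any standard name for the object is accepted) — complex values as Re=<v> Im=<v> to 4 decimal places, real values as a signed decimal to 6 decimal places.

Clebsch–Gordan coefficient, −√(1/7) ≈ -0.377964

This is a Clebsch–Gordan (vector-coupling) coefficient.
triangle: 6!·0!·0!/7! = 720/5040
(j±m)!: 3!·3!·3!·3!·0!·0! = 1296
prefactor² = (2J+1)·Δ·N² = 1296/7
  k=3: −1/(3!·3!·0!·0!·0!·0!) = -1/36
Σ = -1/36  ⇒  CG² = 1296/7·(-1/36)² = 1/7
CG = −√(1/7) = -0.377964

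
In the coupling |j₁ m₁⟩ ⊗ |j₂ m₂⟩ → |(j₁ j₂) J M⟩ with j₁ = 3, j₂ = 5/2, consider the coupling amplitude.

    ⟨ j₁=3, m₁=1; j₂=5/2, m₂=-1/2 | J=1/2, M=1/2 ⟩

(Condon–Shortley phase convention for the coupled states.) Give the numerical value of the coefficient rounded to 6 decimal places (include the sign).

+0.436436  (= +√(4/21))

j₁+j₂−J=5  J+j₁−j₂=1  J−j₁+j₂=0  j₁+j₂+J+1=7
(j₁±m₁, j₂±m₂, J±M) = (4,2,2,3,1,0)
P² = 192/7
sum k=2..2:
  [2] +1/12 = 1/12
S = 1/12
C² = P²·S² = 4/21 ; C = +0.436436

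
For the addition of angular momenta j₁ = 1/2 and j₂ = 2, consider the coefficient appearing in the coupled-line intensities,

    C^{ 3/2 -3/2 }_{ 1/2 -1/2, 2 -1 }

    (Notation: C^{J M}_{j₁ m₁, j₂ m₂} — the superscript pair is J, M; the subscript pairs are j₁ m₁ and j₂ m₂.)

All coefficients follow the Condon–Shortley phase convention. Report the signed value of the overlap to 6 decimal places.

√[4·1!0!3!/5! · 0!1!1!3!0!3!] = √(36/5)
  +(−1)^1/∏(1,0,0,0,0,3)! = -1/6  (running -1/6)
⟨..|..⟩ = √(36/5)·(-1/6) = -0.447214

−√(1/5) ≈ -0.447214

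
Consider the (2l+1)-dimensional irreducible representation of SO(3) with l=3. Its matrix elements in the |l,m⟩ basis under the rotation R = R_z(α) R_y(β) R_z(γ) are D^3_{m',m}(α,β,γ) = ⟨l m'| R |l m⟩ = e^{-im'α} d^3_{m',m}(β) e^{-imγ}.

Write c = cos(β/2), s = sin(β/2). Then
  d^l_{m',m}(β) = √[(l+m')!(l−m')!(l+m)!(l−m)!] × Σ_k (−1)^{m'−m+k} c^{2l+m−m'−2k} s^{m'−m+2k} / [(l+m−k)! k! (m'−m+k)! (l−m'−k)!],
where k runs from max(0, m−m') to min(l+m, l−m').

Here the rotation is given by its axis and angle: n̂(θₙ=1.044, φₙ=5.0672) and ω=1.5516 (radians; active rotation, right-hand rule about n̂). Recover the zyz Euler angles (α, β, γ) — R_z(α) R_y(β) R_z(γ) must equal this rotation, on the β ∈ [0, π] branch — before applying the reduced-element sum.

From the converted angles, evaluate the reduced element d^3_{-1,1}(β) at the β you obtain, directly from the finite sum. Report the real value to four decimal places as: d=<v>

d=0.2511

Axis–angle → zyz. n̂ = (sinθₙcosφₙ, sinθₙsinφₙ, cosθₙ) = (+0.300312, -0.810579, +0.502767), ω = 1.5516.
R = I cosω + sinω [n̂]ₓ + (1−cosω) n̂n̂ᵀ gives
  R = [+0.107651, -0.741428, -0.662341; +0.263920, +0.663622, -0.699966; +0.958518, -0.099453, +0.267117]
β = atan2(√(R₁₃²+R₂₃²), R₃₃) = 1.300396; α = atan2(R₂₃, R₁₃) mod 2π = 3.954602; γ = atan2(R₃₂, −R₃₁) mod 2π = 3.244980
d^3_{-1,1}(β=1.3004) via the finite sum:
With c≡cos(β/2)=0.795964 and s≡sin(β/2)=0.605344, N=[2·24·24·2]^{1/2}=48.000000
Admissible k: 2..4 (factorial args all ≥0)
  k=2: (−1)^0·48.0000/(8)·0.7960^4·0.6053^2 = +0.882530
  k=3: (−1)^1·48.0000/(6)·0.7960^2·0.6053^4 = -0.680590
  k=4: (−1)^2·48.0000/(48)·0.7960^0·0.6053^6 = +0.049205
d^3_{-1,1}(1.3004) = +0.882530 -0.680590 +0.049205 = +0.251145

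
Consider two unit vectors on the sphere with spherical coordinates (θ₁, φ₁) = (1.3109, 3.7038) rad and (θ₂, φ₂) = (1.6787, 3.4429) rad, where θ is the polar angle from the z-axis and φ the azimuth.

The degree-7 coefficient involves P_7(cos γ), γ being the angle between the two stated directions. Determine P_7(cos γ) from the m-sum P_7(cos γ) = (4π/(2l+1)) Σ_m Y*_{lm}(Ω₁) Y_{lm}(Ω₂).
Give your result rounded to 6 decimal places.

Term-by-term m-sum for l=7 (normalisation 4π/15 = 0.837758):
  m=-7: Y*=(0.276016, 0.280727)  Y=(0.246125, 0.412135)  product (-0.047763, 0.182850)
  m=-6: Y*=(-0.381238, -0.089929)  Y=(0.045690, 0.189123)  product (-0.000411, -0.076210)
  m=-5: Y*=(-0.041397, 0.014205)  Y=(0.019435, -0.302024)  product (0.003486, 0.012779)
  m=-4: Y*=(0.220971, -0.274357)  Y=(0.078641, -0.205451)  product (-0.038990, -0.066975)
  m=-3: Y*=(-0.008481, 0.072896)  Y=(-0.151550, 0.192523)  product (-0.012749, -0.012680)
  m=-2: Y*=(0.135515, 0.283150)  Y=(-0.188571, 0.129733)  product (-0.062288, -0.035813)
  m=-1: Y*=(-0.098190, -0.061863)  Y=(0.212257, -0.065963)  product (-0.024922, -0.006654)
  m=+0: Y*=(-0.300004, -0.000000)  Y=(0.231198, 0.000000)  product (-0.069360, -0.000000)
  m=+1: Y*=(0.098190, -0.061863)  Y=(-0.212257, -0.065963)  product (-0.024922, 0.006654)
  m=+2: Y*=(0.135515, -0.283150)  Y=(-0.188571, -0.129733)  product (-0.062288, 0.035813)
  m=+3: Y*=(0.008481, 0.072896)  Y=(0.151550, 0.192523)  product (-0.012749, 0.012680)
  m=+4: Y*=(0.220971, 0.274357)  Y=(0.078641, 0.205451)  product (-0.038990, 0.066975)
  m=+5: Y*=(0.041397, 0.014205)  Y=(-0.019435, -0.302024)  product (0.003486, -0.012779)
  m=+6: Y*=(-0.381238, 0.089929)  Y=(0.045690, -0.189123)  product (-0.000411, 0.076210)
  m=+7: Y*=(-0.276016, 0.280727)  Y=(-0.246125, 0.412135)  product (-0.047763, -0.182850)
Σ over m = (-0.436634, 0.000000); ×(4π/15) → (-0.365794, 0.000000). Real part: -0.365794

-0.365794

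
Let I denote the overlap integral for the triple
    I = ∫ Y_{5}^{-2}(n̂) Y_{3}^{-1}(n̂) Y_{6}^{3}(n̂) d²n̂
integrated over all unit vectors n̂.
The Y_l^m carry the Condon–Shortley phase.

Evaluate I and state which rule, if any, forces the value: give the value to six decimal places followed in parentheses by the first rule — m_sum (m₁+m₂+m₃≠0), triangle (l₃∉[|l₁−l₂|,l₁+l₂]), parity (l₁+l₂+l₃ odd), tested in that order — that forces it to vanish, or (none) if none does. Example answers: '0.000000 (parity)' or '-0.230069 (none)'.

Checks pass: Σm=0; 14 even; l₃=6∈[2,8].
(2·5+1)(2·3+1)(2·6+1) = 1001
Δ: 2! 8! 4! / 15! → 1/675675
sum: t=0:+1/8640 t=1:−1/2304 t=2:+1/8640 = -7/34560
3j²(5 3 6; 0 0 0) = Δ·Π!·Σ² = 7/429  (sign -1)
sum: t=0:+1/40320 t=1:−1/8640 t=2:+1/34560 = -1/16128
3j²(5 3 6; -2 -1 3) = Δ·Π!·Σ² = 18/1001  (sign +1)
combine: 4πI² = 1001·7/429·18/1001 = 42/143
take √, sign -1: I = -0.15288036
No selection rule forces the value: the integral is nonzero (none).

-0.152880 (none)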